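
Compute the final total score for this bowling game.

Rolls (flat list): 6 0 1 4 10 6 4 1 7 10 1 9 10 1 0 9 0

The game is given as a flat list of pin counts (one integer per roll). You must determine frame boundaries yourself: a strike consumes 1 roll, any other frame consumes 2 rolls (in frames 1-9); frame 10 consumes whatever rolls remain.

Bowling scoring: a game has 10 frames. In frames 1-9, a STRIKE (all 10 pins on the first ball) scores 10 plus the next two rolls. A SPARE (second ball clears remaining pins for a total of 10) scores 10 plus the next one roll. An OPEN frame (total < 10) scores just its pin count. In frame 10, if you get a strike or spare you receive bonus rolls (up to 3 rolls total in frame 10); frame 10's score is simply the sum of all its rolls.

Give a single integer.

Answer: 111

Derivation:
Frame 1: OPEN (6+0=6). Cumulative: 6
Frame 2: OPEN (1+4=5). Cumulative: 11
Frame 3: STRIKE. 10 + next two rolls (6+4) = 20. Cumulative: 31
Frame 4: SPARE (6+4=10). 10 + next roll (1) = 11. Cumulative: 42
Frame 5: OPEN (1+7=8). Cumulative: 50
Frame 6: STRIKE. 10 + next two rolls (1+9) = 20. Cumulative: 70
Frame 7: SPARE (1+9=10). 10 + next roll (10) = 20. Cumulative: 90
Frame 8: STRIKE. 10 + next two rolls (1+0) = 11. Cumulative: 101
Frame 9: OPEN (1+0=1). Cumulative: 102
Frame 10: OPEN. Sum of all frame-10 rolls (9+0) = 9. Cumulative: 111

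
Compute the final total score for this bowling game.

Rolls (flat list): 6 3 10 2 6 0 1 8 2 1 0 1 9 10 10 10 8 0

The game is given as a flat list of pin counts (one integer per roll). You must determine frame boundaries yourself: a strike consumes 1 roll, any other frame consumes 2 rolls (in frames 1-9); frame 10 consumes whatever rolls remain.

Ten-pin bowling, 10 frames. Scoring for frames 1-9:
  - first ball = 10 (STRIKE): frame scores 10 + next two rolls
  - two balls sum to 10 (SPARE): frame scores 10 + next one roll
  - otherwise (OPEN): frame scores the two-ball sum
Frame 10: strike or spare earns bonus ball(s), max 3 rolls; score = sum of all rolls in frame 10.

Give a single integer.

Answer: 144

Derivation:
Frame 1: OPEN (6+3=9). Cumulative: 9
Frame 2: STRIKE. 10 + next two rolls (2+6) = 18. Cumulative: 27
Frame 3: OPEN (2+6=8). Cumulative: 35
Frame 4: OPEN (0+1=1). Cumulative: 36
Frame 5: SPARE (8+2=10). 10 + next roll (1) = 11. Cumulative: 47
Frame 6: OPEN (1+0=1). Cumulative: 48
Frame 7: SPARE (1+9=10). 10 + next roll (10) = 20. Cumulative: 68
Frame 8: STRIKE. 10 + next two rolls (10+10) = 30. Cumulative: 98
Frame 9: STRIKE. 10 + next two rolls (10+8) = 28. Cumulative: 126
Frame 10: STRIKE. Sum of all frame-10 rolls (10+8+0) = 18. Cumulative: 144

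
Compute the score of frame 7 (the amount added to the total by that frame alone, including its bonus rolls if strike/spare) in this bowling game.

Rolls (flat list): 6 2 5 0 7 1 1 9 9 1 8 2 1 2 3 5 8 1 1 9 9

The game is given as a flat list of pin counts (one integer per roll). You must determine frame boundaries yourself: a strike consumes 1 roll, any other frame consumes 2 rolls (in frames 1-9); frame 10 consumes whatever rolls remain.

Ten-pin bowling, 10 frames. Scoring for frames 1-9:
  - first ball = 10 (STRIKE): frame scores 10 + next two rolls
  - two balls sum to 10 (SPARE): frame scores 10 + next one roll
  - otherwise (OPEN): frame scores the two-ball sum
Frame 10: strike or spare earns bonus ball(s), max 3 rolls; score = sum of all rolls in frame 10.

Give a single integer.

Frame 1: OPEN (6+2=8). Cumulative: 8
Frame 2: OPEN (5+0=5). Cumulative: 13
Frame 3: OPEN (7+1=8). Cumulative: 21
Frame 4: SPARE (1+9=10). 10 + next roll (9) = 19. Cumulative: 40
Frame 5: SPARE (9+1=10). 10 + next roll (8) = 18. Cumulative: 58
Frame 6: SPARE (8+2=10). 10 + next roll (1) = 11. Cumulative: 69
Frame 7: OPEN (1+2=3). Cumulative: 72
Frame 8: OPEN (3+5=8). Cumulative: 80
Frame 9: OPEN (8+1=9). Cumulative: 89

Answer: 3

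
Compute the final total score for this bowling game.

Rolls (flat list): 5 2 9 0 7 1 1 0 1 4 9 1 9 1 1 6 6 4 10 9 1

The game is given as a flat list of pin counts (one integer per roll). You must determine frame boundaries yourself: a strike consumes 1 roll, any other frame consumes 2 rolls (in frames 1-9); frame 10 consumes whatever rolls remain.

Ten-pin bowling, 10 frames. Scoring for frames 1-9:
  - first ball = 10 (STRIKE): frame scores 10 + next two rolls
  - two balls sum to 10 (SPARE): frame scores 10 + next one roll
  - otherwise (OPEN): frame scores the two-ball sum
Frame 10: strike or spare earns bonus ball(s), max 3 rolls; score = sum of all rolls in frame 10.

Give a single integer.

Answer: 107

Derivation:
Frame 1: OPEN (5+2=7). Cumulative: 7
Frame 2: OPEN (9+0=9). Cumulative: 16
Frame 3: OPEN (7+1=8). Cumulative: 24
Frame 4: OPEN (1+0=1). Cumulative: 25
Frame 5: OPEN (1+4=5). Cumulative: 30
Frame 6: SPARE (9+1=10). 10 + next roll (9) = 19. Cumulative: 49
Frame 7: SPARE (9+1=10). 10 + next roll (1) = 11. Cumulative: 60
Frame 8: OPEN (1+6=7). Cumulative: 67
Frame 9: SPARE (6+4=10). 10 + next roll (10) = 20. Cumulative: 87
Frame 10: STRIKE. Sum of all frame-10 rolls (10+9+1) = 20. Cumulative: 107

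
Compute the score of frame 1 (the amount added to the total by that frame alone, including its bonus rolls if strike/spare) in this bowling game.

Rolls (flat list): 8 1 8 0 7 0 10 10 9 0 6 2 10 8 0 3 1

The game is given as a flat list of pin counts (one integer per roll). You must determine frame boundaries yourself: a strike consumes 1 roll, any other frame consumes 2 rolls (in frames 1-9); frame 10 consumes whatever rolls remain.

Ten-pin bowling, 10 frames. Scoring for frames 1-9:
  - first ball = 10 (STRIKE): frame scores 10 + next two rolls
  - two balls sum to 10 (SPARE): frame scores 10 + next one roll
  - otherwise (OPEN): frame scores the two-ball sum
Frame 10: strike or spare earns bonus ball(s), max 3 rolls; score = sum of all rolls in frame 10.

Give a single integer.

Frame 1: OPEN (8+1=9). Cumulative: 9
Frame 2: OPEN (8+0=8). Cumulative: 17
Frame 3: OPEN (7+0=7). Cumulative: 24

Answer: 9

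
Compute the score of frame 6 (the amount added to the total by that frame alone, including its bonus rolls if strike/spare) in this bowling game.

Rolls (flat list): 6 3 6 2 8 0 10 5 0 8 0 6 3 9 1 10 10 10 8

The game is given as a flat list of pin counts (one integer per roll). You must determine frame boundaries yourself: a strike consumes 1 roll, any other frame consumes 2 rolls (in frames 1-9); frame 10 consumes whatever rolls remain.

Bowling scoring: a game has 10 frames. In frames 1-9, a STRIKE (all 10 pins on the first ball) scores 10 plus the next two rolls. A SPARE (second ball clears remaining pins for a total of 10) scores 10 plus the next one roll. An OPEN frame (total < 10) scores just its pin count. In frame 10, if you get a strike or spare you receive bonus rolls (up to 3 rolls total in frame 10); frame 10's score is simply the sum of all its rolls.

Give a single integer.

Frame 1: OPEN (6+3=9). Cumulative: 9
Frame 2: OPEN (6+2=8). Cumulative: 17
Frame 3: OPEN (8+0=8). Cumulative: 25
Frame 4: STRIKE. 10 + next two rolls (5+0) = 15. Cumulative: 40
Frame 5: OPEN (5+0=5). Cumulative: 45
Frame 6: OPEN (8+0=8). Cumulative: 53
Frame 7: OPEN (6+3=9). Cumulative: 62
Frame 8: SPARE (9+1=10). 10 + next roll (10) = 20. Cumulative: 82

Answer: 8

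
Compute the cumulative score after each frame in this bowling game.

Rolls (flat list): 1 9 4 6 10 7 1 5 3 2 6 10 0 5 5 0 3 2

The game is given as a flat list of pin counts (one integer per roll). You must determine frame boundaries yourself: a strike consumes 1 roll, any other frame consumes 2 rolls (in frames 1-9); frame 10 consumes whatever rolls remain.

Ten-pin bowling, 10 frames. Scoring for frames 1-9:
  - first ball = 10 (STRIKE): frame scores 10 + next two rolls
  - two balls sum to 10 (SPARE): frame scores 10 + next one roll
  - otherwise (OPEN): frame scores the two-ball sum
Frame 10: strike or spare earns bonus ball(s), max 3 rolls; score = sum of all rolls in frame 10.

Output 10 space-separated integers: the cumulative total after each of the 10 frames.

Answer: 14 34 52 60 68 76 91 96 101 106

Derivation:
Frame 1: SPARE (1+9=10). 10 + next roll (4) = 14. Cumulative: 14
Frame 2: SPARE (4+6=10). 10 + next roll (10) = 20. Cumulative: 34
Frame 3: STRIKE. 10 + next two rolls (7+1) = 18. Cumulative: 52
Frame 4: OPEN (7+1=8). Cumulative: 60
Frame 5: OPEN (5+3=8). Cumulative: 68
Frame 6: OPEN (2+6=8). Cumulative: 76
Frame 7: STRIKE. 10 + next two rolls (0+5) = 15. Cumulative: 91
Frame 8: OPEN (0+5=5). Cumulative: 96
Frame 9: OPEN (5+0=5). Cumulative: 101
Frame 10: OPEN. Sum of all frame-10 rolls (3+2) = 5. Cumulative: 106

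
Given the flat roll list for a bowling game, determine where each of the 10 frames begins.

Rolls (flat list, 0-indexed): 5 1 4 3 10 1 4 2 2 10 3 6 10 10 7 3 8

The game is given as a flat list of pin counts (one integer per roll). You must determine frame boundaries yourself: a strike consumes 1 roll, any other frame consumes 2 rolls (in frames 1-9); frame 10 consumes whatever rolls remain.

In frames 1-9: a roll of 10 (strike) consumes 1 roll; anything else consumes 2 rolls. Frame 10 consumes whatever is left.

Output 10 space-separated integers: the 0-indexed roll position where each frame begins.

Answer: 0 2 4 5 7 9 10 12 13 14

Derivation:
Frame 1 starts at roll index 0: rolls=5,1 (sum=6), consumes 2 rolls
Frame 2 starts at roll index 2: rolls=4,3 (sum=7), consumes 2 rolls
Frame 3 starts at roll index 4: roll=10 (strike), consumes 1 roll
Frame 4 starts at roll index 5: rolls=1,4 (sum=5), consumes 2 rolls
Frame 5 starts at roll index 7: rolls=2,2 (sum=4), consumes 2 rolls
Frame 6 starts at roll index 9: roll=10 (strike), consumes 1 roll
Frame 7 starts at roll index 10: rolls=3,6 (sum=9), consumes 2 rolls
Frame 8 starts at roll index 12: roll=10 (strike), consumes 1 roll
Frame 9 starts at roll index 13: roll=10 (strike), consumes 1 roll
Frame 10 starts at roll index 14: 3 remaining rolls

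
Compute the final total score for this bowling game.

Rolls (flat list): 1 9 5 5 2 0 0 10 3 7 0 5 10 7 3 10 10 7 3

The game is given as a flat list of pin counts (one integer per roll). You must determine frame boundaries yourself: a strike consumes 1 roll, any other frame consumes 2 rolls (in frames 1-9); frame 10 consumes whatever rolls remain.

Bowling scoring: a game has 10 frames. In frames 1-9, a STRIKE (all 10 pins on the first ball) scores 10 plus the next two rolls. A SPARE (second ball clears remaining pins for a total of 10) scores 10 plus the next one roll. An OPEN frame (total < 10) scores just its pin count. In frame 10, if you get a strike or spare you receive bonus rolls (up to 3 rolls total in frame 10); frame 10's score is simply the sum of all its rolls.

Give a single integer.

Frame 1: SPARE (1+9=10). 10 + next roll (5) = 15. Cumulative: 15
Frame 2: SPARE (5+5=10). 10 + next roll (2) = 12. Cumulative: 27
Frame 3: OPEN (2+0=2). Cumulative: 29
Frame 4: SPARE (0+10=10). 10 + next roll (3) = 13. Cumulative: 42
Frame 5: SPARE (3+7=10). 10 + next roll (0) = 10. Cumulative: 52
Frame 6: OPEN (0+5=5). Cumulative: 57
Frame 7: STRIKE. 10 + next two rolls (7+3) = 20. Cumulative: 77
Frame 8: SPARE (7+3=10). 10 + next roll (10) = 20. Cumulative: 97
Frame 9: STRIKE. 10 + next two rolls (10+7) = 27. Cumulative: 124
Frame 10: STRIKE. Sum of all frame-10 rolls (10+7+3) = 20. Cumulative: 144

Answer: 144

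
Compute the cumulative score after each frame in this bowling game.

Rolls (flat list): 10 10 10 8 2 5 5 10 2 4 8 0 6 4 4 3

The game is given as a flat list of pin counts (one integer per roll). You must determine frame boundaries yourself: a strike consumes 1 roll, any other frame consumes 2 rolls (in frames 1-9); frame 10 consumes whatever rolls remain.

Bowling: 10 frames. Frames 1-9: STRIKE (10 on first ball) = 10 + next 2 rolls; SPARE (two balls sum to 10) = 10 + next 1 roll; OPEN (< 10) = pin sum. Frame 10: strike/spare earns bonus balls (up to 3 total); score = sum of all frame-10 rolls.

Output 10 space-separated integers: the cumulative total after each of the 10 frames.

Frame 1: STRIKE. 10 + next two rolls (10+10) = 30. Cumulative: 30
Frame 2: STRIKE. 10 + next two rolls (10+8) = 28. Cumulative: 58
Frame 3: STRIKE. 10 + next two rolls (8+2) = 20. Cumulative: 78
Frame 4: SPARE (8+2=10). 10 + next roll (5) = 15. Cumulative: 93
Frame 5: SPARE (5+5=10). 10 + next roll (10) = 20. Cumulative: 113
Frame 6: STRIKE. 10 + next two rolls (2+4) = 16. Cumulative: 129
Frame 7: OPEN (2+4=6). Cumulative: 135
Frame 8: OPEN (8+0=8). Cumulative: 143
Frame 9: SPARE (6+4=10). 10 + next roll (4) = 14. Cumulative: 157
Frame 10: OPEN. Sum of all frame-10 rolls (4+3) = 7. Cumulative: 164

Answer: 30 58 78 93 113 129 135 143 157 164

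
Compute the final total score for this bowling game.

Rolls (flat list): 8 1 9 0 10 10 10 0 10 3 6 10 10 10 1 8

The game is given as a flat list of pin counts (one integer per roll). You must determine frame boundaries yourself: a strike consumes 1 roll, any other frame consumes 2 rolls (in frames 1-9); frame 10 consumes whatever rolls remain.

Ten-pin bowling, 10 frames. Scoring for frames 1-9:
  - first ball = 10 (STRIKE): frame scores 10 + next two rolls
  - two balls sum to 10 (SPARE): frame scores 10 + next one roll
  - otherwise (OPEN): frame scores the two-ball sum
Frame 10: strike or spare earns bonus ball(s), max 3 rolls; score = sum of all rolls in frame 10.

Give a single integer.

Answer: 180

Derivation:
Frame 1: OPEN (8+1=9). Cumulative: 9
Frame 2: OPEN (9+0=9). Cumulative: 18
Frame 3: STRIKE. 10 + next two rolls (10+10) = 30. Cumulative: 48
Frame 4: STRIKE. 10 + next two rolls (10+0) = 20. Cumulative: 68
Frame 5: STRIKE. 10 + next two rolls (0+10) = 20. Cumulative: 88
Frame 6: SPARE (0+10=10). 10 + next roll (3) = 13. Cumulative: 101
Frame 7: OPEN (3+6=9). Cumulative: 110
Frame 8: STRIKE. 10 + next two rolls (10+10) = 30. Cumulative: 140
Frame 9: STRIKE. 10 + next two rolls (10+1) = 21. Cumulative: 161
Frame 10: STRIKE. Sum of all frame-10 rolls (10+1+8) = 19. Cumulative: 180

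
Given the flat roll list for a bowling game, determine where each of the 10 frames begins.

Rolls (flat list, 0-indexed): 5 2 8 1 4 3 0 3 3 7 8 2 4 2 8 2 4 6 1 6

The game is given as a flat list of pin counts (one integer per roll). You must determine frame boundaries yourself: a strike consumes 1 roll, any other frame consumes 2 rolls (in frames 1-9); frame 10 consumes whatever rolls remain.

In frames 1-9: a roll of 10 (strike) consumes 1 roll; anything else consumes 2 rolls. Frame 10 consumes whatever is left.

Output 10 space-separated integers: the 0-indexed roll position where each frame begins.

Frame 1 starts at roll index 0: rolls=5,2 (sum=7), consumes 2 rolls
Frame 2 starts at roll index 2: rolls=8,1 (sum=9), consumes 2 rolls
Frame 3 starts at roll index 4: rolls=4,3 (sum=7), consumes 2 rolls
Frame 4 starts at roll index 6: rolls=0,3 (sum=3), consumes 2 rolls
Frame 5 starts at roll index 8: rolls=3,7 (sum=10), consumes 2 rolls
Frame 6 starts at roll index 10: rolls=8,2 (sum=10), consumes 2 rolls
Frame 7 starts at roll index 12: rolls=4,2 (sum=6), consumes 2 rolls
Frame 8 starts at roll index 14: rolls=8,2 (sum=10), consumes 2 rolls
Frame 9 starts at roll index 16: rolls=4,6 (sum=10), consumes 2 rolls
Frame 10 starts at roll index 18: 2 remaining rolls

Answer: 0 2 4 6 8 10 12 14 16 18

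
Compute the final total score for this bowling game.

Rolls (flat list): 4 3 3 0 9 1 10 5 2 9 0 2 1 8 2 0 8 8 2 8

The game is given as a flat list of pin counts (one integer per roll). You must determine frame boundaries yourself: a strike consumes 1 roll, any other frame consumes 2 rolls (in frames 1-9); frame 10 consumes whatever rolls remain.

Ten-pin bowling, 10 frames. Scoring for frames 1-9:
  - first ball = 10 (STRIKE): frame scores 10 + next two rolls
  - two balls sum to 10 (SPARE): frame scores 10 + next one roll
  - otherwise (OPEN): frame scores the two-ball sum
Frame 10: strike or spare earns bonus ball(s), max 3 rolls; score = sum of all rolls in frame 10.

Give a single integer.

Frame 1: OPEN (4+3=7). Cumulative: 7
Frame 2: OPEN (3+0=3). Cumulative: 10
Frame 3: SPARE (9+1=10). 10 + next roll (10) = 20. Cumulative: 30
Frame 4: STRIKE. 10 + next two rolls (5+2) = 17. Cumulative: 47
Frame 5: OPEN (5+2=7). Cumulative: 54
Frame 6: OPEN (9+0=9). Cumulative: 63
Frame 7: OPEN (2+1=3). Cumulative: 66
Frame 8: SPARE (8+2=10). 10 + next roll (0) = 10. Cumulative: 76
Frame 9: OPEN (0+8=8). Cumulative: 84
Frame 10: SPARE. Sum of all frame-10 rolls (8+2+8) = 18. Cumulative: 102

Answer: 102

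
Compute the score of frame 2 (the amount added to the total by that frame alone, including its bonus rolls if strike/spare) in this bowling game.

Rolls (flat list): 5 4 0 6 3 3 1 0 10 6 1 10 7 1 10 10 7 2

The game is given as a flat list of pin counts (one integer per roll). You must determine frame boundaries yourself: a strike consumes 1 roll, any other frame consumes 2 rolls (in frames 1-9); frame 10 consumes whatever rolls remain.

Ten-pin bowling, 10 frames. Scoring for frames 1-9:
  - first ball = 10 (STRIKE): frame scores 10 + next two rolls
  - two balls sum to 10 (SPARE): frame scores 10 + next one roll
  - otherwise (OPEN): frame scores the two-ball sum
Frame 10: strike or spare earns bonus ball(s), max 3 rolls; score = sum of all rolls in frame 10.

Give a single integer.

Frame 1: OPEN (5+4=9). Cumulative: 9
Frame 2: OPEN (0+6=6). Cumulative: 15
Frame 3: OPEN (3+3=6). Cumulative: 21
Frame 4: OPEN (1+0=1). Cumulative: 22

Answer: 6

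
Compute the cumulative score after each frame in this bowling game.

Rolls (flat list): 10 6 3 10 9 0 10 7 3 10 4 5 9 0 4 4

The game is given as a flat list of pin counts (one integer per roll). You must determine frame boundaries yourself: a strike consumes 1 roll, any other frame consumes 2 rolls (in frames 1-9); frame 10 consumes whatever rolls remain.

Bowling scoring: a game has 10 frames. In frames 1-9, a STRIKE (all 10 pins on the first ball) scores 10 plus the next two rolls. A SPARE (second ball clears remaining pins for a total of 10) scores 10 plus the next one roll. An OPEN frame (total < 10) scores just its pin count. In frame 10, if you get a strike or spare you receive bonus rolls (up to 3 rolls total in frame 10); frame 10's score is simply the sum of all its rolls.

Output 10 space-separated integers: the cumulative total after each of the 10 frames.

Answer: 19 28 47 56 76 96 115 124 133 141

Derivation:
Frame 1: STRIKE. 10 + next two rolls (6+3) = 19. Cumulative: 19
Frame 2: OPEN (6+3=9). Cumulative: 28
Frame 3: STRIKE. 10 + next two rolls (9+0) = 19. Cumulative: 47
Frame 4: OPEN (9+0=9). Cumulative: 56
Frame 5: STRIKE. 10 + next two rolls (7+3) = 20. Cumulative: 76
Frame 6: SPARE (7+3=10). 10 + next roll (10) = 20. Cumulative: 96
Frame 7: STRIKE. 10 + next two rolls (4+5) = 19. Cumulative: 115
Frame 8: OPEN (4+5=9). Cumulative: 124
Frame 9: OPEN (9+0=9). Cumulative: 133
Frame 10: OPEN. Sum of all frame-10 rolls (4+4) = 8. Cumulative: 141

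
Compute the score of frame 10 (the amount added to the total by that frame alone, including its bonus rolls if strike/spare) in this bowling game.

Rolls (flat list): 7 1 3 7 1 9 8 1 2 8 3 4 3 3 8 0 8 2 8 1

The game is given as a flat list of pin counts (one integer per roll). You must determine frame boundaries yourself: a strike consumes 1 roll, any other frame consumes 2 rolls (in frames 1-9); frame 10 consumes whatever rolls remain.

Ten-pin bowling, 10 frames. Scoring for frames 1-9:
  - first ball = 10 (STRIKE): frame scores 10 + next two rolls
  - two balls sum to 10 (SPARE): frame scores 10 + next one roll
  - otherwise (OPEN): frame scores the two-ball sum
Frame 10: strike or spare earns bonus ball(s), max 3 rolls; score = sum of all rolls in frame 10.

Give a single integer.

Frame 1: OPEN (7+1=8). Cumulative: 8
Frame 2: SPARE (3+7=10). 10 + next roll (1) = 11. Cumulative: 19
Frame 3: SPARE (1+9=10). 10 + next roll (8) = 18. Cumulative: 37
Frame 4: OPEN (8+1=9). Cumulative: 46
Frame 5: SPARE (2+8=10). 10 + next roll (3) = 13. Cumulative: 59
Frame 6: OPEN (3+4=7). Cumulative: 66
Frame 7: OPEN (3+3=6). Cumulative: 72
Frame 8: OPEN (8+0=8). Cumulative: 80
Frame 9: SPARE (8+2=10). 10 + next roll (8) = 18. Cumulative: 98
Frame 10: OPEN. Sum of all frame-10 rolls (8+1) = 9. Cumulative: 107

Answer: 9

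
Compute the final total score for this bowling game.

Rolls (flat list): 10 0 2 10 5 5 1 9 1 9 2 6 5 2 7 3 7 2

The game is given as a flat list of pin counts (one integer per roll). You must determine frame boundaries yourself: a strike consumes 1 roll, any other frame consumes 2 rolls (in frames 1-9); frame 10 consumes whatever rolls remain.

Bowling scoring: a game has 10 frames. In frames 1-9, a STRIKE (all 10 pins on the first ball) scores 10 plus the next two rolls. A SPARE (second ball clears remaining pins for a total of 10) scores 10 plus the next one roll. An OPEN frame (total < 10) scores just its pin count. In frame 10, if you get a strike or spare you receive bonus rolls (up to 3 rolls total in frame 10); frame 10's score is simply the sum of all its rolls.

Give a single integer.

Frame 1: STRIKE. 10 + next two rolls (0+2) = 12. Cumulative: 12
Frame 2: OPEN (0+2=2). Cumulative: 14
Frame 3: STRIKE. 10 + next two rolls (5+5) = 20. Cumulative: 34
Frame 4: SPARE (5+5=10). 10 + next roll (1) = 11. Cumulative: 45
Frame 5: SPARE (1+9=10). 10 + next roll (1) = 11. Cumulative: 56
Frame 6: SPARE (1+9=10). 10 + next roll (2) = 12. Cumulative: 68
Frame 7: OPEN (2+6=8). Cumulative: 76
Frame 8: OPEN (5+2=7). Cumulative: 83
Frame 9: SPARE (7+3=10). 10 + next roll (7) = 17. Cumulative: 100
Frame 10: OPEN. Sum of all frame-10 rolls (7+2) = 9. Cumulative: 109

Answer: 109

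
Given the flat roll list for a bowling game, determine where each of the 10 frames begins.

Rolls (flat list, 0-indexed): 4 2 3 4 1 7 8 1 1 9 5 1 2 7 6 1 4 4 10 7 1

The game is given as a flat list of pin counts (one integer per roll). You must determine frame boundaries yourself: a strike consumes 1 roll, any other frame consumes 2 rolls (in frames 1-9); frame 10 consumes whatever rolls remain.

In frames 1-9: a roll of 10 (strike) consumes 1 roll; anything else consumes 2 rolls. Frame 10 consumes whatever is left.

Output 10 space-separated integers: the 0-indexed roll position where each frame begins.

Frame 1 starts at roll index 0: rolls=4,2 (sum=6), consumes 2 rolls
Frame 2 starts at roll index 2: rolls=3,4 (sum=7), consumes 2 rolls
Frame 3 starts at roll index 4: rolls=1,7 (sum=8), consumes 2 rolls
Frame 4 starts at roll index 6: rolls=8,1 (sum=9), consumes 2 rolls
Frame 5 starts at roll index 8: rolls=1,9 (sum=10), consumes 2 rolls
Frame 6 starts at roll index 10: rolls=5,1 (sum=6), consumes 2 rolls
Frame 7 starts at roll index 12: rolls=2,7 (sum=9), consumes 2 rolls
Frame 8 starts at roll index 14: rolls=6,1 (sum=7), consumes 2 rolls
Frame 9 starts at roll index 16: rolls=4,4 (sum=8), consumes 2 rolls
Frame 10 starts at roll index 18: 3 remaining rolls

Answer: 0 2 4 6 8 10 12 14 16 18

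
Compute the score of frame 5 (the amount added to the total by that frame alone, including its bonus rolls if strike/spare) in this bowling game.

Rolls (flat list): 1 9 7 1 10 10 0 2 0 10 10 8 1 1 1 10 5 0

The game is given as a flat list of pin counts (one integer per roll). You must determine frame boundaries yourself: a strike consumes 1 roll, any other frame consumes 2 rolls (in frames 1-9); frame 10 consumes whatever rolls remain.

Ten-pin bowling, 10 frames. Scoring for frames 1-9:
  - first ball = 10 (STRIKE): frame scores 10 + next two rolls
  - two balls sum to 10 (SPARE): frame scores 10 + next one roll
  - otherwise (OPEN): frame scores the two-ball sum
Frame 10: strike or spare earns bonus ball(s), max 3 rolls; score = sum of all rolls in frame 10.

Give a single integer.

Answer: 2

Derivation:
Frame 1: SPARE (1+9=10). 10 + next roll (7) = 17. Cumulative: 17
Frame 2: OPEN (7+1=8). Cumulative: 25
Frame 3: STRIKE. 10 + next two rolls (10+0) = 20. Cumulative: 45
Frame 4: STRIKE. 10 + next two rolls (0+2) = 12. Cumulative: 57
Frame 5: OPEN (0+2=2). Cumulative: 59
Frame 6: SPARE (0+10=10). 10 + next roll (10) = 20. Cumulative: 79
Frame 7: STRIKE. 10 + next two rolls (8+1) = 19. Cumulative: 98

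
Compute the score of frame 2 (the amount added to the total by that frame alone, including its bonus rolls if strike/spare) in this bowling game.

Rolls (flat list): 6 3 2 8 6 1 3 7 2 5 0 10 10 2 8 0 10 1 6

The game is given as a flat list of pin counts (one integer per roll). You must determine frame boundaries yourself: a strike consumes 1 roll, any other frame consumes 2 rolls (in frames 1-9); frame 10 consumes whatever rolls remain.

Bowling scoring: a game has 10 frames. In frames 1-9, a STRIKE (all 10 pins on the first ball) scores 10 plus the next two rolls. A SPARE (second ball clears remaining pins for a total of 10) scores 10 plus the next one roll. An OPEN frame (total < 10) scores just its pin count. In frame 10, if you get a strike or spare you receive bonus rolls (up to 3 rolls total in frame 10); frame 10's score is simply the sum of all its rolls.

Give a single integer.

Answer: 16

Derivation:
Frame 1: OPEN (6+3=9). Cumulative: 9
Frame 2: SPARE (2+8=10). 10 + next roll (6) = 16. Cumulative: 25
Frame 3: OPEN (6+1=7). Cumulative: 32
Frame 4: SPARE (3+7=10). 10 + next roll (2) = 12. Cumulative: 44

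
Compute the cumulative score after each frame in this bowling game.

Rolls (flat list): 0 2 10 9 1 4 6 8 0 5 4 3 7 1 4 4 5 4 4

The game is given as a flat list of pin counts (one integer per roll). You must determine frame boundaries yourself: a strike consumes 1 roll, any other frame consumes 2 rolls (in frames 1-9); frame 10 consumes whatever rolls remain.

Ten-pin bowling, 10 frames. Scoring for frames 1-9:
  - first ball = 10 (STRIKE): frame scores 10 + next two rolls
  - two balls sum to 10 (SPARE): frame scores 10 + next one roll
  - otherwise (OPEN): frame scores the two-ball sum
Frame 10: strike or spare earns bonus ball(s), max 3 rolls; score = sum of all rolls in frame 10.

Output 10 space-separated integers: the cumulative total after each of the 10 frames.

Answer: 2 22 36 54 62 71 82 87 96 104

Derivation:
Frame 1: OPEN (0+2=2). Cumulative: 2
Frame 2: STRIKE. 10 + next two rolls (9+1) = 20. Cumulative: 22
Frame 3: SPARE (9+1=10). 10 + next roll (4) = 14. Cumulative: 36
Frame 4: SPARE (4+6=10). 10 + next roll (8) = 18. Cumulative: 54
Frame 5: OPEN (8+0=8). Cumulative: 62
Frame 6: OPEN (5+4=9). Cumulative: 71
Frame 7: SPARE (3+7=10). 10 + next roll (1) = 11. Cumulative: 82
Frame 8: OPEN (1+4=5). Cumulative: 87
Frame 9: OPEN (4+5=9). Cumulative: 96
Frame 10: OPEN. Sum of all frame-10 rolls (4+4) = 8. Cumulative: 104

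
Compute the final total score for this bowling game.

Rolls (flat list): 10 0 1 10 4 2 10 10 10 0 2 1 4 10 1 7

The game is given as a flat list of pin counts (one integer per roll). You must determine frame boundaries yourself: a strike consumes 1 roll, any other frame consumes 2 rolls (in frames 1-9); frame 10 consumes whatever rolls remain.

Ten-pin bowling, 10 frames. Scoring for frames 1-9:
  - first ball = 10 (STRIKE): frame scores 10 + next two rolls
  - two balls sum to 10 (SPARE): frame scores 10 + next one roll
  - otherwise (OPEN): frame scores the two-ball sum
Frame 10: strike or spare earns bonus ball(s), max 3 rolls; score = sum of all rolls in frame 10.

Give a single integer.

Frame 1: STRIKE. 10 + next two rolls (0+1) = 11. Cumulative: 11
Frame 2: OPEN (0+1=1). Cumulative: 12
Frame 3: STRIKE. 10 + next two rolls (4+2) = 16. Cumulative: 28
Frame 4: OPEN (4+2=6). Cumulative: 34
Frame 5: STRIKE. 10 + next two rolls (10+10) = 30. Cumulative: 64
Frame 6: STRIKE. 10 + next two rolls (10+0) = 20. Cumulative: 84
Frame 7: STRIKE. 10 + next two rolls (0+2) = 12. Cumulative: 96
Frame 8: OPEN (0+2=2). Cumulative: 98
Frame 9: OPEN (1+4=5). Cumulative: 103
Frame 10: STRIKE. Sum of all frame-10 rolls (10+1+7) = 18. Cumulative: 121

Answer: 121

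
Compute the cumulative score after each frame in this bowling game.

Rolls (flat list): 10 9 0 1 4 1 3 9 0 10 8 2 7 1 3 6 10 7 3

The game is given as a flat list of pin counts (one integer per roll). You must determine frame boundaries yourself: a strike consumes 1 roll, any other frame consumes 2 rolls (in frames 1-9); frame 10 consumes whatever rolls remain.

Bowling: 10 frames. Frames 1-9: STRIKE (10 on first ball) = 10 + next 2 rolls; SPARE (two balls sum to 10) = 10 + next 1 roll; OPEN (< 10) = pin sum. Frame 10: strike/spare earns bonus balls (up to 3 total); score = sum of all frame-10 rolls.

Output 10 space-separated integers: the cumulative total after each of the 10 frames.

Frame 1: STRIKE. 10 + next two rolls (9+0) = 19. Cumulative: 19
Frame 2: OPEN (9+0=9). Cumulative: 28
Frame 3: OPEN (1+4=5). Cumulative: 33
Frame 4: OPEN (1+3=4). Cumulative: 37
Frame 5: OPEN (9+0=9). Cumulative: 46
Frame 6: STRIKE. 10 + next two rolls (8+2) = 20. Cumulative: 66
Frame 7: SPARE (8+2=10). 10 + next roll (7) = 17. Cumulative: 83
Frame 8: OPEN (7+1=8). Cumulative: 91
Frame 9: OPEN (3+6=9). Cumulative: 100
Frame 10: STRIKE. Sum of all frame-10 rolls (10+7+3) = 20. Cumulative: 120

Answer: 19 28 33 37 46 66 83 91 100 120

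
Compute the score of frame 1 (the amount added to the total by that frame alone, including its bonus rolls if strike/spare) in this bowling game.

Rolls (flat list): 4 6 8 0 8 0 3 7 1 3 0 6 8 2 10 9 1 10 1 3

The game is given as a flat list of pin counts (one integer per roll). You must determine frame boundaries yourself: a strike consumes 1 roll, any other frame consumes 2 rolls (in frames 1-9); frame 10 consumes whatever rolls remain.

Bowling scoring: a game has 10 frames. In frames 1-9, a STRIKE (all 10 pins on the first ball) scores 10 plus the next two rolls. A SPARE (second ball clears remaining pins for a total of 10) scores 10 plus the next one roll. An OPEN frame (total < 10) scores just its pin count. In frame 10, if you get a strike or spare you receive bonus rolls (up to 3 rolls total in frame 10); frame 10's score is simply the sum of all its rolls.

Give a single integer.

Answer: 18

Derivation:
Frame 1: SPARE (4+6=10). 10 + next roll (8) = 18. Cumulative: 18
Frame 2: OPEN (8+0=8). Cumulative: 26
Frame 3: OPEN (8+0=8). Cumulative: 34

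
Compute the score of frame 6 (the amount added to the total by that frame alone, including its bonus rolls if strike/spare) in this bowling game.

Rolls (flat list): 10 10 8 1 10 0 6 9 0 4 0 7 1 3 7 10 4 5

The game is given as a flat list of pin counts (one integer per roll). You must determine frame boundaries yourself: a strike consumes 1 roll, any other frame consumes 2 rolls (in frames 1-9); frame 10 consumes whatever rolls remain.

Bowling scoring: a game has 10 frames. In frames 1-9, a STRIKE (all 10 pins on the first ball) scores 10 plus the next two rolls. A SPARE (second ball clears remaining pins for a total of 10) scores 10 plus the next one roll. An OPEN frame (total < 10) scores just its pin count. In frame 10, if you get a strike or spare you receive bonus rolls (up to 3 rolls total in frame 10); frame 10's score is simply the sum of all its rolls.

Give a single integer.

Answer: 9

Derivation:
Frame 1: STRIKE. 10 + next two rolls (10+8) = 28. Cumulative: 28
Frame 2: STRIKE. 10 + next two rolls (8+1) = 19. Cumulative: 47
Frame 3: OPEN (8+1=9). Cumulative: 56
Frame 4: STRIKE. 10 + next two rolls (0+6) = 16. Cumulative: 72
Frame 5: OPEN (0+6=6). Cumulative: 78
Frame 6: OPEN (9+0=9). Cumulative: 87
Frame 7: OPEN (4+0=4). Cumulative: 91
Frame 8: OPEN (7+1=8). Cumulative: 99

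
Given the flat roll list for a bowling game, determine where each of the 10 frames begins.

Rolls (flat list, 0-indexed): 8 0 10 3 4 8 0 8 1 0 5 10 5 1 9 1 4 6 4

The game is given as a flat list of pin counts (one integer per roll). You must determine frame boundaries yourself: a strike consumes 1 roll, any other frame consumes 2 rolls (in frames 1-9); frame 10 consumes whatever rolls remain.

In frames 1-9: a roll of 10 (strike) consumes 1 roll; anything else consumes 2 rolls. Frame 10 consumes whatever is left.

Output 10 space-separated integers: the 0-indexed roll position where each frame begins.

Frame 1 starts at roll index 0: rolls=8,0 (sum=8), consumes 2 rolls
Frame 2 starts at roll index 2: roll=10 (strike), consumes 1 roll
Frame 3 starts at roll index 3: rolls=3,4 (sum=7), consumes 2 rolls
Frame 4 starts at roll index 5: rolls=8,0 (sum=8), consumes 2 rolls
Frame 5 starts at roll index 7: rolls=8,1 (sum=9), consumes 2 rolls
Frame 6 starts at roll index 9: rolls=0,5 (sum=5), consumes 2 rolls
Frame 7 starts at roll index 11: roll=10 (strike), consumes 1 roll
Frame 8 starts at roll index 12: rolls=5,1 (sum=6), consumes 2 rolls
Frame 9 starts at roll index 14: rolls=9,1 (sum=10), consumes 2 rolls
Frame 10 starts at roll index 16: 3 remaining rolls

Answer: 0 2 3 5 7 9 11 12 14 16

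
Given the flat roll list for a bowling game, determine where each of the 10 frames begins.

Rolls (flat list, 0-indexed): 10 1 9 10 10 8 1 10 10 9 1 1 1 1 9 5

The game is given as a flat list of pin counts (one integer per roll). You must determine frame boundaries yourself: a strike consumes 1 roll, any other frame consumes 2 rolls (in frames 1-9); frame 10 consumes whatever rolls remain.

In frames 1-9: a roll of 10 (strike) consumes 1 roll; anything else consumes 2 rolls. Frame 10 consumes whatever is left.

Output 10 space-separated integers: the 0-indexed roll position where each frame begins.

Answer: 0 1 3 4 5 7 8 9 11 13

Derivation:
Frame 1 starts at roll index 0: roll=10 (strike), consumes 1 roll
Frame 2 starts at roll index 1: rolls=1,9 (sum=10), consumes 2 rolls
Frame 3 starts at roll index 3: roll=10 (strike), consumes 1 roll
Frame 4 starts at roll index 4: roll=10 (strike), consumes 1 roll
Frame 5 starts at roll index 5: rolls=8,1 (sum=9), consumes 2 rolls
Frame 6 starts at roll index 7: roll=10 (strike), consumes 1 roll
Frame 7 starts at roll index 8: roll=10 (strike), consumes 1 roll
Frame 8 starts at roll index 9: rolls=9,1 (sum=10), consumes 2 rolls
Frame 9 starts at roll index 11: rolls=1,1 (sum=2), consumes 2 rolls
Frame 10 starts at roll index 13: 3 remaining rolls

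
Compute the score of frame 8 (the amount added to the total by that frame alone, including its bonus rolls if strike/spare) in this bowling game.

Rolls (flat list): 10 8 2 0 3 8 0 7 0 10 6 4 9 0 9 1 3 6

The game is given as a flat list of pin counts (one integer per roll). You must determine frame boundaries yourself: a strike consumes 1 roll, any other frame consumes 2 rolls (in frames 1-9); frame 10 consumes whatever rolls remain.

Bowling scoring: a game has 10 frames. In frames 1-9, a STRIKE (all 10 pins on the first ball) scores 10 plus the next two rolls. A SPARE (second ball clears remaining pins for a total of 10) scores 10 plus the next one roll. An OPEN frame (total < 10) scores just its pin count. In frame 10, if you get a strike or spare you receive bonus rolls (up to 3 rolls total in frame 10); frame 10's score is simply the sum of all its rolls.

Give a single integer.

Answer: 9

Derivation:
Frame 1: STRIKE. 10 + next two rolls (8+2) = 20. Cumulative: 20
Frame 2: SPARE (8+2=10). 10 + next roll (0) = 10. Cumulative: 30
Frame 3: OPEN (0+3=3). Cumulative: 33
Frame 4: OPEN (8+0=8). Cumulative: 41
Frame 5: OPEN (7+0=7). Cumulative: 48
Frame 6: STRIKE. 10 + next two rolls (6+4) = 20. Cumulative: 68
Frame 7: SPARE (6+4=10). 10 + next roll (9) = 19. Cumulative: 87
Frame 8: OPEN (9+0=9). Cumulative: 96
Frame 9: SPARE (9+1=10). 10 + next roll (3) = 13. Cumulative: 109
Frame 10: OPEN. Sum of all frame-10 rolls (3+6) = 9. Cumulative: 118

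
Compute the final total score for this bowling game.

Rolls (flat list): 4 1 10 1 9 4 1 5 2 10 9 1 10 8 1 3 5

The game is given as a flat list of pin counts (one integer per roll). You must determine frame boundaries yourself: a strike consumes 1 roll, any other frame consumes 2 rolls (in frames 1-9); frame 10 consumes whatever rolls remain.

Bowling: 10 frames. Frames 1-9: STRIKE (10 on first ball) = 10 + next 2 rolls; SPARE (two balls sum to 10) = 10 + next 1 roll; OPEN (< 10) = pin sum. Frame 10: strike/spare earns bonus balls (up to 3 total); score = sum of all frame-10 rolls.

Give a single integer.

Answer: 127

Derivation:
Frame 1: OPEN (4+1=5). Cumulative: 5
Frame 2: STRIKE. 10 + next two rolls (1+9) = 20. Cumulative: 25
Frame 3: SPARE (1+9=10). 10 + next roll (4) = 14. Cumulative: 39
Frame 4: OPEN (4+1=5). Cumulative: 44
Frame 5: OPEN (5+2=7). Cumulative: 51
Frame 6: STRIKE. 10 + next two rolls (9+1) = 20. Cumulative: 71
Frame 7: SPARE (9+1=10). 10 + next roll (10) = 20. Cumulative: 91
Frame 8: STRIKE. 10 + next two rolls (8+1) = 19. Cumulative: 110
Frame 9: OPEN (8+1=9). Cumulative: 119
Frame 10: OPEN. Sum of all frame-10 rolls (3+5) = 8. Cumulative: 127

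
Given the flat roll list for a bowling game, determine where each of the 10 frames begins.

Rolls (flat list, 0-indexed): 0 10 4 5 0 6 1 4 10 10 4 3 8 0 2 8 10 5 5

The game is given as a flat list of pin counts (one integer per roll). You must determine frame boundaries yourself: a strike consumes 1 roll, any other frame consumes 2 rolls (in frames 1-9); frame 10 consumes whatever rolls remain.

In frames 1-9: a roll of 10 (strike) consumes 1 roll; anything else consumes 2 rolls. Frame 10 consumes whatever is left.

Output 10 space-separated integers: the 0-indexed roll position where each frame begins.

Answer: 0 2 4 6 8 9 10 12 14 16

Derivation:
Frame 1 starts at roll index 0: rolls=0,10 (sum=10), consumes 2 rolls
Frame 2 starts at roll index 2: rolls=4,5 (sum=9), consumes 2 rolls
Frame 3 starts at roll index 4: rolls=0,6 (sum=6), consumes 2 rolls
Frame 4 starts at roll index 6: rolls=1,4 (sum=5), consumes 2 rolls
Frame 5 starts at roll index 8: roll=10 (strike), consumes 1 roll
Frame 6 starts at roll index 9: roll=10 (strike), consumes 1 roll
Frame 7 starts at roll index 10: rolls=4,3 (sum=7), consumes 2 rolls
Frame 8 starts at roll index 12: rolls=8,0 (sum=8), consumes 2 rolls
Frame 9 starts at roll index 14: rolls=2,8 (sum=10), consumes 2 rolls
Frame 10 starts at roll index 16: 3 remaining rolls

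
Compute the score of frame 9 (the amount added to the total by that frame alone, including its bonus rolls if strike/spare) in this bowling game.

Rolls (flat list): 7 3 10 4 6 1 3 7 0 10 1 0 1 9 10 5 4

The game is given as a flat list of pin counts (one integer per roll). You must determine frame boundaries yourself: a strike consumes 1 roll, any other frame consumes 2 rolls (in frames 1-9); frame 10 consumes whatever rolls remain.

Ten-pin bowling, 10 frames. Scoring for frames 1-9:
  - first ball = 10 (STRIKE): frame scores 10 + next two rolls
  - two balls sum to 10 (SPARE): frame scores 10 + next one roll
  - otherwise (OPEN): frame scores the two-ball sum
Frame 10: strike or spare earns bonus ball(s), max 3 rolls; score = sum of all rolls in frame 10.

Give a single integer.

Answer: 19

Derivation:
Frame 1: SPARE (7+3=10). 10 + next roll (10) = 20. Cumulative: 20
Frame 2: STRIKE. 10 + next two rolls (4+6) = 20. Cumulative: 40
Frame 3: SPARE (4+6=10). 10 + next roll (1) = 11. Cumulative: 51
Frame 4: OPEN (1+3=4). Cumulative: 55
Frame 5: OPEN (7+0=7). Cumulative: 62
Frame 6: STRIKE. 10 + next two rolls (1+0) = 11. Cumulative: 73
Frame 7: OPEN (1+0=1). Cumulative: 74
Frame 8: SPARE (1+9=10). 10 + next roll (10) = 20. Cumulative: 94
Frame 9: STRIKE. 10 + next two rolls (5+4) = 19. Cumulative: 113
Frame 10: OPEN. Sum of all frame-10 rolls (5+4) = 9. Cumulative: 122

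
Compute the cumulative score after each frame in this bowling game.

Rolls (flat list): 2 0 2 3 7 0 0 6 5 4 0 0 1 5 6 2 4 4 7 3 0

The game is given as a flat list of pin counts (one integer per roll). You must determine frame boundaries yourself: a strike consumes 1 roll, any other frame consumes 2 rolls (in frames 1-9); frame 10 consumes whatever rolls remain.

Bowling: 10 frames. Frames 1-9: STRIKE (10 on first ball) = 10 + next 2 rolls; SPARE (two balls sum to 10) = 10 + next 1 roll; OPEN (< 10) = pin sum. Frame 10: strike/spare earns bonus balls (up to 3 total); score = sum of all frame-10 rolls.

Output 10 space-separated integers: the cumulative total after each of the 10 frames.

Frame 1: OPEN (2+0=2). Cumulative: 2
Frame 2: OPEN (2+3=5). Cumulative: 7
Frame 3: OPEN (7+0=7). Cumulative: 14
Frame 4: OPEN (0+6=6). Cumulative: 20
Frame 5: OPEN (5+4=9). Cumulative: 29
Frame 6: OPEN (0+0=0). Cumulative: 29
Frame 7: OPEN (1+5=6). Cumulative: 35
Frame 8: OPEN (6+2=8). Cumulative: 43
Frame 9: OPEN (4+4=8). Cumulative: 51
Frame 10: SPARE. Sum of all frame-10 rolls (7+3+0) = 10. Cumulative: 61

Answer: 2 7 14 20 29 29 35 43 51 61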